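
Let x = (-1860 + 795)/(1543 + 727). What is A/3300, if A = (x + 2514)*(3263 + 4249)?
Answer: 357177759/62425 ≈ 5721.7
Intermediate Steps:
x = -213/454 (x = -1065/2270 = -1065*1/2270 = -213/454 ≈ -0.46916)
A = 4286133108/227 (A = (-213/454 + 2514)*(3263 + 4249) = (1141143/454)*7512 = 4286133108/227 ≈ 1.8882e+7)
A/3300 = (4286133108/227)/3300 = (4286133108/227)*(1/3300) = 357177759/62425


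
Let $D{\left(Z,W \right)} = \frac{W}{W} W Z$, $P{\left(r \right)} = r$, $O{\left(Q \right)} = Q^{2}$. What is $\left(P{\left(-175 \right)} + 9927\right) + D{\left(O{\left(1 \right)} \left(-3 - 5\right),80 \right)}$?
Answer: $9112$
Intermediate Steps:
$D{\left(Z,W \right)} = W Z$ ($D{\left(Z,W \right)} = 1 W Z = W Z$)
$\left(P{\left(-175 \right)} + 9927\right) + D{\left(O{\left(1 \right)} \left(-3 - 5\right),80 \right)} = \left(-175 + 9927\right) + 80 \cdot 1^{2} \left(-3 - 5\right) = 9752 + 80 \cdot 1 \left(-8\right) = 9752 + 80 \left(-8\right) = 9752 - 640 = 9112$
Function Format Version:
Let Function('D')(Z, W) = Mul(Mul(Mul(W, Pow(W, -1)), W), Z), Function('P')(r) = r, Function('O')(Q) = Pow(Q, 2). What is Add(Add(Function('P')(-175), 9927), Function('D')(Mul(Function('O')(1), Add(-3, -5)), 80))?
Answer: 9112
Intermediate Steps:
Function('D')(Z, W) = Mul(W, Z) (Function('D')(Z, W) = Mul(Mul(1, W), Z) = Mul(W, Z))
Add(Add(Function('P')(-175), 9927), Function('D')(Mul(Function('O')(1), Add(-3, -5)), 80)) = Add(Add(-175, 9927), Mul(80, Mul(Pow(1, 2), Add(-3, -5)))) = Add(9752, Mul(80, Mul(1, -8))) = Add(9752, Mul(80, -8)) = Add(9752, -640) = 9112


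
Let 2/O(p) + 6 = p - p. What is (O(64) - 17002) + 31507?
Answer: 43514/3 ≈ 14505.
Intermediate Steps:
O(p) = -1/3 (O(p) = 2/(-6 + (p - p)) = 2/(-6 + 0) = 2/(-6) = 2*(-1/6) = -1/3)
(O(64) - 17002) + 31507 = (-1/3 - 17002) + 31507 = -51007/3 + 31507 = 43514/3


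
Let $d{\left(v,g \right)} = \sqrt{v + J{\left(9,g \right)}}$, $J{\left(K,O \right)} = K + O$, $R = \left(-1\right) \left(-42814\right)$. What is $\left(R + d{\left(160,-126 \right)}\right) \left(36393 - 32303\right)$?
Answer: $175109260 + 4090 \sqrt{43} \approx 1.7514 \cdot 10^{8}$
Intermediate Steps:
$R = 42814$
$d{\left(v,g \right)} = \sqrt{9 + g + v}$ ($d{\left(v,g \right)} = \sqrt{v + \left(9 + g\right)} = \sqrt{9 + g + v}$)
$\left(R + d{\left(160,-126 \right)}\right) \left(36393 - 32303\right) = \left(42814 + \sqrt{9 - 126 + 160}\right) \left(36393 - 32303\right) = \left(42814 + \sqrt{43}\right) 4090 = 175109260 + 4090 \sqrt{43}$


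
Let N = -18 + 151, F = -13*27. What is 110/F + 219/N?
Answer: 62239/46683 ≈ 1.3332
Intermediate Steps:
F = -351
N = 133
110/F + 219/N = 110/(-351) + 219/133 = 110*(-1/351) + 219*(1/133) = -110/351 + 219/133 = 62239/46683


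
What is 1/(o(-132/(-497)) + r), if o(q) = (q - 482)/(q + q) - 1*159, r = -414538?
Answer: -132/54859715 ≈ -2.4061e-6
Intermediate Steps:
o(q) = -159 + (-482 + q)/(2*q) (o(q) = (-482 + q)/((2*q)) - 159 = (-482 + q)*(1/(2*q)) - 159 = (-482 + q)/(2*q) - 159 = -159 + (-482 + q)/(2*q))
1/(o(-132/(-497)) + r) = 1/((-317/2 - 241/((-132/(-497)))) - 414538) = 1/((-317/2 - 241/((-132*(-1/497)))) - 414538) = 1/((-317/2 - 241/132/497) - 414538) = 1/((-317/2 - 241*497/132) - 414538) = 1/((-317/2 - 119777/132) - 414538) = 1/(-140699/132 - 414538) = 1/(-54859715/132) = -132/54859715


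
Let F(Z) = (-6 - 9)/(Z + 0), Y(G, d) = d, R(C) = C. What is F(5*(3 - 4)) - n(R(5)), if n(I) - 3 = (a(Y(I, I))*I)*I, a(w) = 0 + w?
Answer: -125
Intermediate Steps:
a(w) = w
F(Z) = -15/Z
n(I) = 3 + I**3 (n(I) = 3 + (I*I)*I = 3 + I**2*I = 3 + I**3)
F(5*(3 - 4)) - n(R(5)) = -15*1/(5*(3 - 4)) - (3 + 5**3) = -15/(5*(-1)) - (3 + 125) = -15/(-5) - 1*128 = -15*(-1/5) - 128 = 3 - 128 = -125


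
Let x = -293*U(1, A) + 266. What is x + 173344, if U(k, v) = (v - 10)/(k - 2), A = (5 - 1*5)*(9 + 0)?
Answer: 170680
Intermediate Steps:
A = 0 (A = (5 - 5)*9 = 0*9 = 0)
U(k, v) = (-10 + v)/(-2 + k)
x = -2664 (x = -293*(-10 + 0)/(-2 + 1) + 266 = -293*(-10)/(-1) + 266 = -(-293)*(-10) + 266 = -293*10 + 266 = -2930 + 266 = -2664)
x + 173344 = -2664 + 173344 = 170680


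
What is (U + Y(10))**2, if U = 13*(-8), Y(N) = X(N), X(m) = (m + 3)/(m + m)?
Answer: 4272489/400 ≈ 10681.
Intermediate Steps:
X(m) = (3 + m)/(2*m) (X(m) = (3 + m)/((2*m)) = (3 + m)*(1/(2*m)) = (3 + m)/(2*m))
Y(N) = (3 + N)/(2*N)
U = -104
(U + Y(10))**2 = (-104 + (1/2)*(3 + 10)/10)**2 = (-104 + (1/2)*(1/10)*13)**2 = (-104 + 13/20)**2 = (-2067/20)**2 = 4272489/400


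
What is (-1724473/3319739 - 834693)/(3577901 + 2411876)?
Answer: -2770964629600/19884496308203 ≈ -0.13935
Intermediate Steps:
(-1724473/3319739 - 834693)/(3577901 + 2411876) = (-1724473*1/3319739 - 834693)/5989777 = (-1724473/3319739 - 834693)*(1/5989777) = -2770964629600/3319739*1/5989777 = -2770964629600/19884496308203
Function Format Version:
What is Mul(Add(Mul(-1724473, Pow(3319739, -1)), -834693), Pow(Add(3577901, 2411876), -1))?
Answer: Rational(-2770964629600, 19884496308203) ≈ -0.13935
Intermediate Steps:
Mul(Add(Mul(-1724473, Pow(3319739, -1)), -834693), Pow(Add(3577901, 2411876), -1)) = Mul(Add(Mul(-1724473, Rational(1, 3319739)), -834693), Pow(5989777, -1)) = Mul(Add(Rational(-1724473, 3319739), -834693), Rational(1, 5989777)) = Mul(Rational(-2770964629600, 3319739), Rational(1, 5989777)) = Rational(-2770964629600, 19884496308203)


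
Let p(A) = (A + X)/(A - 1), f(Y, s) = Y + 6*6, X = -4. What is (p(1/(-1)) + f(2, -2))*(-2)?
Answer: -81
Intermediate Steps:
f(Y, s) = 36 + Y (f(Y, s) = Y + 36 = 36 + Y)
p(A) = (-4 + A)/(-1 + A) (p(A) = (A - 4)/(A - 1) = (-4 + A)/(-1 + A))
(p(1/(-1)) + f(2, -2))*(-2) = ((-4 + 1/(-1))/(-1 + 1/(-1)) + (36 + 2))*(-2) = ((-4 - 1)/(-1 - 1) + 38)*(-2) = (-5/(-2) + 38)*(-2) = (-½*(-5) + 38)*(-2) = (5/2 + 38)*(-2) = (81/2)*(-2) = -81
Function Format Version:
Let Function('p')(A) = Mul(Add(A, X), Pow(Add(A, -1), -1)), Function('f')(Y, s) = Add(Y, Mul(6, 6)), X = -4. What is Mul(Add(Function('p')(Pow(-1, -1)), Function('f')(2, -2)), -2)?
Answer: -81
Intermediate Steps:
Function('f')(Y, s) = Add(36, Y) (Function('f')(Y, s) = Add(Y, 36) = Add(36, Y))
Function('p')(A) = Mul(Pow(Add(-1, A), -1), Add(-4, A)) (Function('p')(A) = Mul(Add(A, -4), Pow(Add(A, -1), -1)) = Mul(Add(-4, A), Pow(Add(-1, A), -1)) = Mul(Pow(Add(-1, A), -1), Add(-4, A)))
Mul(Add(Function('p')(Pow(-1, -1)), Function('f')(2, -2)), -2) = Mul(Add(Mul(Pow(Add(-1, Pow(-1, -1)), -1), Add(-4, Pow(-1, -1))), Add(36, 2)), -2) = Mul(Add(Mul(Pow(Add(-1, -1), -1), Add(-4, -1)), 38), -2) = Mul(Add(Mul(Pow(-2, -1), -5), 38), -2) = Mul(Add(Mul(Rational(-1, 2), -5), 38), -2) = Mul(Add(Rational(5, 2), 38), -2) = Mul(Rational(81, 2), -2) = -81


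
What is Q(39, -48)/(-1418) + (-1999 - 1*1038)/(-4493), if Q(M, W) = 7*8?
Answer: 2027429/3185537 ≈ 0.63645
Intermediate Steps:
Q(M, W) = 56
Q(39, -48)/(-1418) + (-1999 - 1*1038)/(-4493) = 56/(-1418) + (-1999 - 1*1038)/(-4493) = 56*(-1/1418) + (-1999 - 1038)*(-1/4493) = -28/709 - 3037*(-1/4493) = -28/709 + 3037/4493 = 2027429/3185537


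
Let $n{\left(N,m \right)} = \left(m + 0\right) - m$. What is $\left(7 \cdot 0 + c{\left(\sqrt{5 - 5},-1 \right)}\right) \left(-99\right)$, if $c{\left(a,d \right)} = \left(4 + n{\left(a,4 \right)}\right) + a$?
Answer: $-396$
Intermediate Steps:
$n{\left(N,m \right)} = 0$ ($n{\left(N,m \right)} = m - m = 0$)
$c{\left(a,d \right)} = 4 + a$ ($c{\left(a,d \right)} = \left(4 + 0\right) + a = 4 + a$)
$\left(7 \cdot 0 + c{\left(\sqrt{5 - 5},-1 \right)}\right) \left(-99\right) = \left(7 \cdot 0 + \left(4 + \sqrt{5 - 5}\right)\right) \left(-99\right) = \left(0 + \left(4 + \sqrt{0}\right)\right) \left(-99\right) = \left(0 + \left(4 + 0\right)\right) \left(-99\right) = \left(0 + 4\right) \left(-99\right) = 4 \left(-99\right) = -396$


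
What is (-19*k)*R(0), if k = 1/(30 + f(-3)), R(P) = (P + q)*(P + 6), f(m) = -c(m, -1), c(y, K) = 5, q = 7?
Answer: -798/25 ≈ -31.920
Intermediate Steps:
f(m) = -5 (f(m) = -1*5 = -5)
R(P) = (6 + P)*(7 + P) (R(P) = (P + 7)*(P + 6) = (7 + P)*(6 + P) = (6 + P)*(7 + P))
k = 1/25 (k = 1/(30 - 5) = 1/25 ≈ 0.040000)
(-19*k)*R(0) = (-19*1/25)*(42 + 0² + 13*0) = -19*(42 + 0 + 0)/25 = -19/25*42 = -798/25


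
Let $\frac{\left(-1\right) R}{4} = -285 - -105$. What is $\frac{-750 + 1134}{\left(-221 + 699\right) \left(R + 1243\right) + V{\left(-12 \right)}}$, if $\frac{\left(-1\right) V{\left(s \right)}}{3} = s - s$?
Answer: $\frac{192}{469157} \approx 0.00040924$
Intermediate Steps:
$V{\left(s \right)} = 0$ ($V{\left(s \right)} = - 3 \left(s - s\right) = \left(-3\right) 0 = 0$)
$R = 720$ ($R = - 4 \left(-285 - -105\right) = - 4 \left(-285 + 105\right) = \left(-4\right) \left(-180\right) = 720$)
$\frac{-750 + 1134}{\left(-221 + 699\right) \left(R + 1243\right) + V{\left(-12 \right)}} = \frac{-750 + 1134}{\left(-221 + 699\right) \left(720 + 1243\right) + 0} = \frac{384}{478 \cdot 1963 + 0} = \frac{384}{938314 + 0} = \frac{384}{938314} = 384 \cdot \frac{1}{938314} = \frac{192}{469157}$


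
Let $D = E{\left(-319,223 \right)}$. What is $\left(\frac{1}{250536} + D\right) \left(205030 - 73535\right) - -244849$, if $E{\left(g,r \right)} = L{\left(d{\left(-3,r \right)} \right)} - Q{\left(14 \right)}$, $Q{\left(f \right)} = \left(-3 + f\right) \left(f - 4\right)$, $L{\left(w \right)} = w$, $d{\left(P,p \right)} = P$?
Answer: $- \frac{281642655277}{19272} \approx -1.4614 \cdot 10^{7}$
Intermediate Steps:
$Q{\left(f \right)} = \left(-4 + f\right) \left(-3 + f\right)$ ($Q{\left(f \right)} = \left(-3 + f\right) \left(-4 + f\right) = \left(-4 + f\right) \left(-3 + f\right)$)
$E{\left(g,r \right)} = -113$ ($E{\left(g,r \right)} = -3 - \left(12 + 14^{2} - 98\right) = -3 - \left(12 + 196 - 98\right) = -3 - 110 = -113$)
$D = -113$
$\left(\frac{1}{250536} + D\right) \left(205030 - 73535\right) - -244849 = \left(\frac{1}{250536} - 113\right) \left(205030 - 73535\right) - -244849 = \left(\frac{1}{250536} - 113\right) 131495 + 244849 = \left(- \frac{28310567}{250536}\right) 131495 + 244849 = - \frac{286361385205}{19272} + 244849 = - \frac{281642655277}{19272}$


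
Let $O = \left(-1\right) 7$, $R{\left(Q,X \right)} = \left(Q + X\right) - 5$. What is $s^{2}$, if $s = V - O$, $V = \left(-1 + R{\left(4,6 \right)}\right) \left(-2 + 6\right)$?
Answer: $529$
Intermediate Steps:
$R{\left(Q,X \right)} = -5 + Q + X$
$V = 16$ ($V = \left(-1 + \left(-5 + 4 + 6\right)\right) \left(-2 + 6\right) = \left(-1 + 5\right) 4 = 4 \cdot 4 = 16$)
$O = -7$
$s = 23$ ($s = 16 - -7 = 16 + 7 = 23$)
$s^{2} = 23^{2} = 529$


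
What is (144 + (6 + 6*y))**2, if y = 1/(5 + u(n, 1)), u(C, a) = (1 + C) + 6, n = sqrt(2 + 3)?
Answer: 437730264/19321 - 251064*sqrt(5)/19321 ≈ 22627.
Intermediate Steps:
n = sqrt(5) ≈ 2.2361
u(C, a) = 7 + C
y = 1/(12 + sqrt(5)) (y = 1/(5 + (7 + sqrt(5))) = 1/(12 + sqrt(5)) ≈ 0.070244)
(144 + (6 + 6*y))**2 = (144 + (6 + 6*(12/139 - sqrt(5)/139)))**2 = (144 + (6 + (72/139 - 6*sqrt(5)/139)))**2 = (144 + (906/139 - 6*sqrt(5)/139))**2 = (20922/139 - 6*sqrt(5)/139)**2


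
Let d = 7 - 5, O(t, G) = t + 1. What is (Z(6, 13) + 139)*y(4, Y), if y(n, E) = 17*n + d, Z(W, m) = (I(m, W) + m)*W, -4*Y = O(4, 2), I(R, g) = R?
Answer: 20650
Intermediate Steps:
O(t, G) = 1 + t
Y = -5/4 (Y = -(1 + 4)/4 = -¼*5 = -5/4 ≈ -1.2500)
Z(W, m) = 2*W*m (Z(W, m) = (m + m)*W = (2*m)*W = 2*W*m)
d = 2
y(n, E) = 2 + 17*n (y(n, E) = 17*n + 2 = 2 + 17*n)
(Z(6, 13) + 139)*y(4, Y) = (2*6*13 + 139)*(2 + 17*4) = (156 + 139)*(2 + 68) = 295*70 = 20650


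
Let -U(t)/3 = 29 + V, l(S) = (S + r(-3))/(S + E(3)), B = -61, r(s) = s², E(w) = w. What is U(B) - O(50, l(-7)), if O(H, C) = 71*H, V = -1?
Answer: -3634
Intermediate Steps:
l(S) = (9 + S)/(3 + S) (l(S) = (S + (-3)²)/(S + 3) = (S + 9)/(3 + S) = (9 + S)/(3 + S))
U(t) = -84 (U(t) = -3*(29 - 1) = -3*28 = -84)
U(B) - O(50, l(-7)) = -84 - 71*50 = -84 - 1*3550 = -84 - 3550 = -3634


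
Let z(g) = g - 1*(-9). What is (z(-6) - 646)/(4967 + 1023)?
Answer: -643/5990 ≈ -0.10735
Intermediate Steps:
z(g) = 9 + g (z(g) = g + 9 = 9 + g)
(z(-6) - 646)/(4967 + 1023) = ((9 - 6) - 646)/(4967 + 1023) = (3 - 646)/5990 = -643*1/5990 = -643/5990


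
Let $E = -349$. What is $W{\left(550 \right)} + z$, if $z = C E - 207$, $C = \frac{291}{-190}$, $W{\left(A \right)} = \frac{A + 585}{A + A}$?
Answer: $\frac{1373351}{4180} \approx 328.55$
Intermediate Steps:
$W{\left(A \right)} = \frac{585 + A}{2 A}$
$C = - \frac{291}{190}$ ($C = 291 \left(- \frac{1}{190}\right) = - \frac{291}{190} \approx -1.5316$)
$z = \frac{62229}{190}$ ($z = \left(- \frac{291}{190}\right) \left(-349\right) - 207 = \frac{101559}{190} - 207 = \frac{62229}{190} \approx 327.52$)
$W{\left(550 \right)} + z = \frac{585 + 550}{2 \cdot 550} + \frac{62229}{190} = \frac{1}{2} \cdot \frac{1}{550} \cdot 1135 + \frac{62229}{190} = \frac{227}{220} + \frac{62229}{190} = \frac{1373351}{4180}$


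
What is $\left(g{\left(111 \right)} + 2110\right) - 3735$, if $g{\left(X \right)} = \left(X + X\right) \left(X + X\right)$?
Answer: $47659$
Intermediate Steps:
$g{\left(X \right)} = 4 X^{2}$ ($g{\left(X \right)} = 2 X 2 X = 4 X^{2}$)
$\left(g{\left(111 \right)} + 2110\right) - 3735 = \left(4 \cdot 111^{2} + 2110\right) - 3735 = \left(4 \cdot 12321 + 2110\right) - 3735 = \left(49284 + 2110\right) - 3735 = 51394 - 3735 = 47659$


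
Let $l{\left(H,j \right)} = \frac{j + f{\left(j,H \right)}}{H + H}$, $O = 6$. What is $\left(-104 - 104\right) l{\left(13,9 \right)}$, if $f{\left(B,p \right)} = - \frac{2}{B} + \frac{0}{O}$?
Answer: $- \frac{632}{9} \approx -70.222$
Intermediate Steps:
$f{\left(B,p \right)} = - \frac{2}{B}$ ($f{\left(B,p \right)} = - \frac{2}{B} + \frac{0}{6} = - \frac{2}{B} + 0 \cdot \frac{1}{6} = - \frac{2}{B} + 0 = - \frac{2}{B}$)
$l{\left(H,j \right)} = \frac{j - \frac{2}{j}}{2 H}$ ($l{\left(H,j \right)} = \frac{j - \frac{2}{j}}{H + H} = \frac{j - \frac{2}{j}}{2 H}$)
$\left(-104 - 104\right) l{\left(13,9 \right)} = \left(-104 - 104\right) \frac{-2 + 9^{2}}{2 \cdot 13 \cdot 9} = \left(-104 - 104\right) \frac{1}{2} \cdot \frac{1}{13} \cdot \frac{1}{9} \left(-2 + 81\right) = \left(-104 - 104\right) \frac{1}{2} \cdot \frac{1}{13} \cdot \frac{1}{9} \cdot 79 = \left(-208\right) \frac{79}{234} = - \frac{632}{9}$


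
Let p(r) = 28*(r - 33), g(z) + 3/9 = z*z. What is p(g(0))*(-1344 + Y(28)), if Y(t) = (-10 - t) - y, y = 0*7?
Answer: 3869600/3 ≈ 1.2899e+6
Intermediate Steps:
g(z) = -⅓ + z² (g(z) = -⅓ + z*z = -⅓ + z²)
y = 0
Y(t) = -10 - t (Y(t) = (-10 - t) - 1*0 = (-10 - t) + 0 = -10 - t)
p(r) = -924 + 28*r (p(r) = 28*(-33 + r) = -924 + 28*r)
p(g(0))*(-1344 + Y(28)) = (-924 + 28*(-⅓ + 0²))*(-1344 + (-10 - 1*28)) = (-924 + 28*(-⅓ + 0))*(-1344 + (-10 - 28)) = (-924 + 28*(-⅓))*(-1344 - 38) = (-924 - 28/3)*(-1382) = -2800/3*(-1382) = 3869600/3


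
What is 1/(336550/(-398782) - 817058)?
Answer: -199391/162914179953 ≈ -1.2239e-6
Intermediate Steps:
1/(336550/(-398782) - 817058) = 1/(336550*(-1/398782) - 817058) = 1/(-168275/199391 - 817058) = 1/(-162914179953/199391) = -199391/162914179953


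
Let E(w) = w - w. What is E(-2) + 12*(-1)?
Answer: -12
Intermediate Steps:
E(w) = 0
E(-2) + 12*(-1) = 0 + 12*(-1) = 0 - 12 = -12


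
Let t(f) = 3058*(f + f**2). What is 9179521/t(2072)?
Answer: 9179521/13134892848 ≈ 0.00069887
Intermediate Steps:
t(f) = 3058*f + 3058*f**2
9179521/t(2072) = 9179521/((3058*2072*(1 + 2072))) = 9179521/((3058*2072*2073)) = 9179521/13134892848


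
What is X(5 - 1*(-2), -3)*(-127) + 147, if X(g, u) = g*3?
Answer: -2520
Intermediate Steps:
X(g, u) = 3*g
X(5 - 1*(-2), -3)*(-127) + 147 = (3*(5 - 1*(-2)))*(-127) + 147 = (3*(5 + 2))*(-127) + 147 = (3*7)*(-127) + 147 = 21*(-127) + 147 = -2667 + 147 = -2520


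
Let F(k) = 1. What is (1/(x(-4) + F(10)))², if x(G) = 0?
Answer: 1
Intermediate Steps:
(1/(x(-4) + F(10)))² = (1/(0 + 1))² = (1/1)² = 1² = 1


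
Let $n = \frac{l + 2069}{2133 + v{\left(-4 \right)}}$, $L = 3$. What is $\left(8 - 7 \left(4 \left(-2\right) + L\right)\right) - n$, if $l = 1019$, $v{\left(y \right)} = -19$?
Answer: $\frac{43907}{1057} \approx 41.539$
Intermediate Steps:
$n = \frac{1544}{1057}$ ($n = \frac{1019 + 2069}{2133 - 19} = \frac{3088}{2114} = 3088 \cdot \frac{1}{2114} = \frac{1544}{1057} \approx 1.4607$)
$\left(8 - 7 \left(4 \left(-2\right) + L\right)\right) - n = \left(8 - 7 \left(4 \left(-2\right) + 3\right)\right) - \frac{1544}{1057} = \left(8 - 7 \left(-8 + 3\right)\right) - \frac{1544}{1057} = \left(8 - -35\right) - \frac{1544}{1057} = \left(8 + 35\right) - \frac{1544}{1057} = 43 - \frac{1544}{1057} = \frac{43907}{1057}$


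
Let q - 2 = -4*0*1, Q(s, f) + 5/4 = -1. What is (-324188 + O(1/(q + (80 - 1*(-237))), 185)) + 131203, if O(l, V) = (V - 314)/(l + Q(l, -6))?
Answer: -553123391/2867 ≈ -1.9293e+5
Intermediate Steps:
Q(s, f) = -9/4 (Q(s, f) = -5/4 - 1 = -9/4)
q = 2 (q = 2 - 4*0*1 = 2 + 0*1 = 2 + 0 = 2)
O(l, V) = (-314 + V)/(-9/4 + l) (O(l, V) = (V - 314)/(l - 9/4) = (-314 + V)/(-9/4 + l))
(-324188 + O(1/(q + (80 - 1*(-237))), 185)) + 131203 = (-324188 + 4*(-314 + 185)/(-9 + 4/(2 + (80 - 1*(-237))))) + 131203 = (-324188 + 4*(-129)/(-9 + 4/(2 + (80 + 237)))) + 131203 = (-324188 + 4*(-129)/(-9 + 4/(2 + 317))) + 131203 = (-324188 + 4*(-129)/(-9 + 4/319)) + 131203 = (-324188 + 4*(-129)/(-2867/319)) + 131203 = (-324188 + 4*(-319/2867)*(-129)) + 131203 = (-324188 + 164604/2867) + 131203 = -929282392/2867 + 131203 = -553123391/2867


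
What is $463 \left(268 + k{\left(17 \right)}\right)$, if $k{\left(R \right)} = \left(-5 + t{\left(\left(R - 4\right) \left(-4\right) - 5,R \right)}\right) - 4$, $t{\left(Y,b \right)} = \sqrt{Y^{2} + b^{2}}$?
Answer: $119917 + 463 \sqrt{3538} \approx 1.4746 \cdot 10^{5}$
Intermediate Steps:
$k{\left(R \right)} = -9 + \sqrt{R^{2} + \left(11 - 4 R\right)^{2}}$ ($k{\left(R \right)} = \left(-5 + \sqrt{\left(\left(R - 4\right) \left(-4\right) - 5\right)^{2} + R^{2}}\right) - 4 = \left(-5 + \sqrt{\left(\left(-4 + R\right) \left(-4\right) - 5\right)^{2} + R^{2}}\right) - 4 = \left(-5 + \sqrt{\left(\left(16 - 4 R\right) - 5\right)^{2} + R^{2}}\right) - 4 = \left(-5 + \sqrt{\left(11 - 4 R\right)^{2} + R^{2}}\right) - 4 = \left(-5 + \sqrt{R^{2} + \left(11 - 4 R\right)^{2}}\right) - 4 = -9 + \sqrt{R^{2} + \left(11 - 4 R\right)^{2}}$)
$463 \left(268 + k{\left(17 \right)}\right) = 463 \left(268 - \left(9 - \sqrt{17^{2} + \left(-11 + 4 \cdot 17\right)^{2}}\right)\right) = 463 \left(268 - \left(9 - \sqrt{289 + \left(-11 + 68\right)^{2}}\right)\right) = 463 \left(268 - \left(9 - \sqrt{289 + 57^{2}}\right)\right) = 463 \left(268 - \left(9 - \sqrt{289 + 3249}\right)\right) = 463 \left(268 - \left(9 - \sqrt{3538}\right)\right) = 463 \left(259 + \sqrt{3538}\right) = 119917 + 463 \sqrt{3538}$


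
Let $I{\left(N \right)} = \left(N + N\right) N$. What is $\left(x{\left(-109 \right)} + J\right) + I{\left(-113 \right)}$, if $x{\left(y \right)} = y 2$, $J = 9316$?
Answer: $34636$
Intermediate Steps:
$x{\left(y \right)} = 2 y$
$I{\left(N \right)} = 2 N^{2}$ ($I{\left(N \right)} = 2 N N = 2 N^{2}$)
$\left(x{\left(-109 \right)} + J\right) + I{\left(-113 \right)} = \left(2 \left(-109\right) + 9316\right) + 2 \left(-113\right)^{2} = \left(-218 + 9316\right) + 2 \cdot 12769 = 9098 + 25538 = 34636$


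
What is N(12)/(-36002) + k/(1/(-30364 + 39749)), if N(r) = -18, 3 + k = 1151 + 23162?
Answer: 4106916449359/18001 ≈ 2.2815e+8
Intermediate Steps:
k = 24310 (k = -3 + (1151 + 23162) = -3 + 24313 = 24310)
N(12)/(-36002) + k/(1/(-30364 + 39749)) = -18/(-36002) + 24310/(1/(-30364 + 39749)) = -18*(-1/36002) + 24310/(1/9385) = 9/18001 + 24310/(1/9385) = 9/18001 + 24310*9385 = 9/18001 + 228149350 = 4106916449359/18001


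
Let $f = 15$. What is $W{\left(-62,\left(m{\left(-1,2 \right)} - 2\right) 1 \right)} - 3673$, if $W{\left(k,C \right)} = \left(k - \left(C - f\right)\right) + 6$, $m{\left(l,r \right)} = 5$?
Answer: $-3717$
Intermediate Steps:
$W{\left(k,C \right)} = 21 + k - C$ ($W{\left(k,C \right)} = \left(k - \left(-15 + C\right)\right) + 6 = \left(15 + k - C\right) + 6 = 21 + k - C$)
$W{\left(-62,\left(m{\left(-1,2 \right)} - 2\right) 1 \right)} - 3673 = \left(21 - 62 - \left(5 - 2\right) 1\right) - 3673 = \left(21 - 62 - 3 \cdot 1\right) - 3673 = \left(21 - 62 - 3\right) - 3673 = -44 - 3673 = -3717$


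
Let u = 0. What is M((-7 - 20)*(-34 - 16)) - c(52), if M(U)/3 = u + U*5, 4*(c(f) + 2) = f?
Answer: 20239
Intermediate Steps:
c(f) = -2 + f/4
M(U) = 15*U (M(U) = 3*(0 + U*5) = 3*(0 + 5*U) = 3*(5*U) = 15*U)
M((-7 - 20)*(-34 - 16)) - c(52) = 15*((-7 - 20)*(-34 - 16)) - (-2 + (1/4)*52) = 15*(-27*(-50)) - (-2 + 13) = 15*1350 - 1*11 = 20250 - 11 = 20239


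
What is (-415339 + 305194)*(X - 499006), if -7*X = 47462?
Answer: 55709830440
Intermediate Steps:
X = -47462/7 (X = -⅐*47462 = -47462/7 ≈ -6780.3)
(-415339 + 305194)*(X - 499006) = (-415339 + 305194)*(-47462/7 - 499006) = -110145*(-3540504/7) = 55709830440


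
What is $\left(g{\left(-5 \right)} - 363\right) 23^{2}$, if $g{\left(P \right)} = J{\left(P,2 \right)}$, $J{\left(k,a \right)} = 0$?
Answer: $-192027$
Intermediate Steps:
$g{\left(P \right)} = 0$
$\left(g{\left(-5 \right)} - 363\right) 23^{2} = \left(0 - 363\right) 23^{2} = \left(-363\right) 529 = -192027$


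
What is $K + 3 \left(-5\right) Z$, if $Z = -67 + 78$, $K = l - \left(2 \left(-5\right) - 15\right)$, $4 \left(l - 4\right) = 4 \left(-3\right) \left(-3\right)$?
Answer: $-127$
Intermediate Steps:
$l = 13$ ($l = 4 + \frac{4 \left(-3\right) \left(-3\right)}{4} = 4 + \frac{\left(-12\right) \left(-3\right)}{4} = 4 + \frac{1}{4} \cdot 36 = 4 + 9 = 13$)
$K = 38$ ($K = 13 - \left(2 \left(-5\right) - 15\right) = 13 - \left(-10 - 15\right) = 13 - -25 = 13 + 25 = 38$)
$Z = 11$
$K + 3 \left(-5\right) Z = 38 + 3 \left(-5\right) 11 = 38 - 165 = -127$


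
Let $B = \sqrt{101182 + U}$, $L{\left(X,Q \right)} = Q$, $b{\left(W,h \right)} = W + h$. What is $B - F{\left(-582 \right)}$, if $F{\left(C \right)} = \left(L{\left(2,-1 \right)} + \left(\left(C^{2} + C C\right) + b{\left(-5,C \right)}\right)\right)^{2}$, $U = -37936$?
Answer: $-458139459600 + \sqrt{63246} \approx -4.5814 \cdot 10^{11}$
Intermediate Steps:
$B = \sqrt{63246}$ ($B = \sqrt{101182 - 37936} = \sqrt{63246} \approx 251.49$)
$F{\left(C \right)} = \left(-6 + C + 2 C^{2}\right)^{2}$ ($F{\left(C \right)} = \left(-1 + \left(\left(C^{2} + C C\right) + \left(-5 + C\right)\right)\right)^{2} = \left(-1 + \left(\left(C^{2} + C^{2}\right) + \left(-5 + C\right)\right)\right)^{2} = \left(-1 + \left(2 C^{2} + \left(-5 + C\right)\right)\right)^{2} = \left(-1 + \left(-5 + C + 2 C^{2}\right)\right)^{2} = \left(-6 + C + 2 C^{2}\right)^{2}$)
$B - F{\left(-582 \right)} = \sqrt{63246} - \left(-6 - 582 + 2 \left(-582\right)^{2}\right)^{2} = \sqrt{63246} - \left(-6 - 582 + 2 \cdot 338724\right)^{2} = \sqrt{63246} - \left(-6 - 582 + 677448\right)^{2} = \sqrt{63246} - 676860^{2} = \sqrt{63246} - 458139459600 = -458139459600 + \sqrt{63246}$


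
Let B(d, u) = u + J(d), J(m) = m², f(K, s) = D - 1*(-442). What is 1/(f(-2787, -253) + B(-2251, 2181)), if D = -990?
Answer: 1/5068634 ≈ 1.9729e-7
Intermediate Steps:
f(K, s) = -548 (f(K, s) = -990 - 1*(-442) = -990 + 442 = -548)
B(d, u) = u + d²
1/(f(-2787, -253) + B(-2251, 2181)) = 1/(-548 + (2181 + (-2251)²)) = 1/(-548 + (2181 + 5067001)) = 1/(-548 + 5069182) = 1/5068634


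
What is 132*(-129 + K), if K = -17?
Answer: -19272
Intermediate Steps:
132*(-129 + K) = 132*(-129 - 17) = 132*(-146) = -19272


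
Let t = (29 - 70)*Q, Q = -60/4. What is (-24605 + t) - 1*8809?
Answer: -32799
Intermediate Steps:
Q = -15 (Q = -60*¼ = -15)
t = 615 (t = (29 - 70)*(-15) = -41*(-15) = 615)
(-24605 + t) - 1*8809 = (-24605 + 615) - 1*8809 = -23990 - 8809 = -32799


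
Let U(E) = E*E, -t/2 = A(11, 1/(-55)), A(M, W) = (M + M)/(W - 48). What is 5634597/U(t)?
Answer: 39300643557957/5856400 ≈ 6.7107e+6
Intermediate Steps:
A(M, W) = 2*M/(-48 + W) (A(M, W) = (2*M)/(-48 + W) = 2*M/(-48 + W))
t = 2420/2641 (t = -4*11/(-48 + 1/(-55)) = -4*11/(-48 - 1/55) = -4*11/(-2641/55) = -4*11*(-55)/2641 = -2*(-1210/2641) = 2420/2641 ≈ 0.91632)
U(E) = E**2
5634597/U(t) = 5634597/((2420/2641)**2) = 5634597/(5856400/6974881) = 5634597*(6974881/5856400) = 39300643557957/5856400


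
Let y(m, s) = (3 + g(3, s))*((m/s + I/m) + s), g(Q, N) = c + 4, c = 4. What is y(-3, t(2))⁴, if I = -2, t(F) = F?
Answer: 35153041/1296 ≈ 27124.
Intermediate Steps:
g(Q, N) = 8 (g(Q, N) = 4 + 4 = 8)
y(m, s) = -22/m + 11*s + 11*m/s (y(m, s) = (3 + 8)*((m/s - 2/m) + s) = 11*((-2/m + m/s) + s) = 11*(s - 2/m + m/s) = -22/m + 11*s + 11*m/s)
y(-3, t(2))⁴ = (-22/(-3) + 11*2 + 11*(-3)/2)⁴ = (-22*(-⅓) + 22 + 11*(-3)*(½))⁴ = (22/3 + 22 - 33/2)⁴ = (77/6)⁴ = 35153041/1296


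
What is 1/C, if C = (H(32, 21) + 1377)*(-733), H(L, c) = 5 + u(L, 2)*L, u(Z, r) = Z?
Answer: -1/1763598 ≈ -5.6702e-7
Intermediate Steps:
H(L, c) = 5 + L² (H(L, c) = 5 + L*L = 5 + L²)
C = -1763598 (C = ((5 + 32²) + 1377)*(-733) = ((5 + 1024) + 1377)*(-733) = (1029 + 1377)*(-733) = 2406*(-733) = -1763598)
1/C = 1/(-1763598) = -1/1763598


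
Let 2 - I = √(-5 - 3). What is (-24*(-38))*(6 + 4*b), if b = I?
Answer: 12768 - 7296*I*√2 ≈ 12768.0 - 10318.0*I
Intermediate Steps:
I = 2 - 2*I*√2 (I = 2 - √(-5 - 3) = 2 - √(-8) = 2 - 2*I*√2 ≈ 2.0 - 2.8284*I)
b = 2 - 2*I*√2 ≈ 2.0 - 2.8284*I
(-24*(-38))*(6 + 4*b) = (-24*(-38))*(6 + 4*(2 - 2*I*√2)) = 912*(6 + (8 - 8*I*√2)) = 912*(14 - 8*I*√2) = 12768 - 7296*I*√2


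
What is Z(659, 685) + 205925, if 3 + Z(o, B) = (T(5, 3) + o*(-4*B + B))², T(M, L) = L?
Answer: 1833971600486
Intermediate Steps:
Z(o, B) = -3 + (3 - 3*B*o)² (Z(o, B) = -3 + (3 + o*(-4*B + B))² = -3 + (3 + o*(-3*B))² = -3 + (3 - 3*B*o)²)
Z(659, 685) + 205925 = (-3 + 9*(-1 + 685*659)²) + 205925 = (-3 + 9*(-1 + 451415)²) + 205925 = (-3 + 9*451414²) + 205925 = (-3 + 9*203774599396) + 205925 = (-3 + 1833971394564) + 205925 = 1833971394561 + 205925 = 1833971600486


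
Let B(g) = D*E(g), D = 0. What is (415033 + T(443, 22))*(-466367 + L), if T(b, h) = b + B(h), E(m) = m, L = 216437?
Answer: -103839916680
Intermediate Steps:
B(g) = 0 (B(g) = 0*g = 0)
T(b, h) = b (T(b, h) = b + 0 = b)
(415033 + T(443, 22))*(-466367 + L) = (415033 + 443)*(-466367 + 216437) = 415476*(-249930) = -103839916680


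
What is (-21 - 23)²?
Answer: 1936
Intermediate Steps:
(-21 - 23)² = (-44)² = 1936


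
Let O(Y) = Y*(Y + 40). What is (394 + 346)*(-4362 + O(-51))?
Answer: -2812740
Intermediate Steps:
O(Y) = Y*(40 + Y)
(394 + 346)*(-4362 + O(-51)) = (394 + 346)*(-4362 - 51*(40 - 51)) = 740*(-4362 - 51*(-11)) = 740*(-4362 + 561) = 740*(-3801) = -2812740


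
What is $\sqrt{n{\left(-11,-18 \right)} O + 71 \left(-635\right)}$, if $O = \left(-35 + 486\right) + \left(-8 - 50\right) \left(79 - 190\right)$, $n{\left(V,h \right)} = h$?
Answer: $i \sqrt{169087} \approx 411.2 i$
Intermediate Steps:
$O = 6889$ ($O = 451 - 58 \left(79 - 190\right) = 451 - -6438 = 451 + 6438 = 6889$)
$\sqrt{n{\left(-11,-18 \right)} O + 71 \left(-635\right)} = \sqrt{\left(-18\right) 6889 + 71 \left(-635\right)} = \sqrt{-124002 - 45085} = \sqrt{-169087} = i \sqrt{169087}$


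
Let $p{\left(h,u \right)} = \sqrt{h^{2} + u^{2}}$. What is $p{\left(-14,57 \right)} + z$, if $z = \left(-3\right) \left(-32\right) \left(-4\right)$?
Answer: $-384 + \sqrt{3445} \approx -325.31$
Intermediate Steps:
$z = -384$ ($z = 96 \left(-4\right) = -384$)
$p{\left(-14,57 \right)} + z = \sqrt{\left(-14\right)^{2} + 57^{2}} - 384 = \sqrt{196 + 3249} - 384 = \sqrt{3445} - 384 = -384 + \sqrt{3445}$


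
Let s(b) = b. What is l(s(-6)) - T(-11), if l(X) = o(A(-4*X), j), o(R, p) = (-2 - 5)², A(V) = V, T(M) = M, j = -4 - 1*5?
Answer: 60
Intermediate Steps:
j = -9 (j = -4 - 5 = -9)
o(R, p) = 49 (o(R, p) = (-7)² = 49)
l(X) = 49
l(s(-6)) - T(-11) = 49 - 1*(-11) = 49 + 11 = 60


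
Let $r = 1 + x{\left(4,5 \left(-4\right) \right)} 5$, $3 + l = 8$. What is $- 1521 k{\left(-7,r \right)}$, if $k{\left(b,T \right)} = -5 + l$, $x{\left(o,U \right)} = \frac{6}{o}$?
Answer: $0$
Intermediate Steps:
$l = 5$ ($l = -3 + 8 = 5$)
$r = \frac{17}{2}$ ($r = 1 + \frac{6}{4} \cdot 5 = 1 + 6 \cdot \frac{1}{4} \cdot 5 = 1 + \frac{3}{2} \cdot 5 = 1 + \frac{15}{2} = \frac{17}{2} \approx 8.5$)
$k{\left(b,T \right)} = 0$ ($k{\left(b,T \right)} = -5 + 5 = 0$)
$- 1521 k{\left(-7,r \right)} = \left(-1521\right) 0 = 0$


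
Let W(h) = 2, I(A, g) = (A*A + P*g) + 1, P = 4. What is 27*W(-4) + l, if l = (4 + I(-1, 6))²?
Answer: 954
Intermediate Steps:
I(A, g) = 1 + A² + 4*g (I(A, g) = (A*A + 4*g) + 1 = (A² + 4*g) + 1 = 1 + A² + 4*g)
l = 900 (l = (4 + (1 + (-1)² + 4*6))² = (4 + (1 + 1 + 24))² = (4 + 26)² = 30² = 900)
27*W(-4) + l = 27*2 + 900 = 54 + 900 = 954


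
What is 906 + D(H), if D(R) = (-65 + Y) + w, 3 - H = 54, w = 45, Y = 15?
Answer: 901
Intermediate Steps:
H = -51 (H = 3 - 1*54 = 3 - 54 = -51)
D(R) = -5 (D(R) = (-65 + 15) + 45 = -50 + 45 = -5)
906 + D(H) = 906 - 5 = 901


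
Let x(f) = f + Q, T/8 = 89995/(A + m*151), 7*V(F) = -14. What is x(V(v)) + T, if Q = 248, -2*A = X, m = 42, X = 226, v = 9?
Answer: 2252294/6229 ≈ 361.58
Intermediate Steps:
V(F) = -2 (V(F) = (⅐)*(-14) = -2)
A = -113 (A = -½*226 = -113)
T = 719960/6229 (T = 8*(89995/(-113 + 42*151)) = 8*(89995/(-113 + 6342)) = 8*(89995/6229) = 719960/6229 ≈ 115.58)
x(f) = 248 + f (x(f) = f + 248 = 248 + f)
x(V(v)) + T = (248 - 2) + 719960/6229 = 246 + 719960/6229 = 2252294/6229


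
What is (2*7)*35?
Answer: 490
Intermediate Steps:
(2*7)*35 = 14*35 = 490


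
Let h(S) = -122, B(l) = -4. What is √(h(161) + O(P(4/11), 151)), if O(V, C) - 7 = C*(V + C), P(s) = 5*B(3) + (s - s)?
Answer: √19666 ≈ 140.24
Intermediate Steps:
P(s) = -20 (P(s) = 5*(-4) + (s - s) = -20 + 0 = -20)
O(V, C) = 7 + C*(C + V) (O(V, C) = 7 + C*(V + C) = 7 + C*(C + V))
√(h(161) + O(P(4/11), 151)) = √(-122 + (7 + 151² + 151*(-20))) = √(-122 + (7 + 22801 - 3020)) = √(-122 + 19788) = √19666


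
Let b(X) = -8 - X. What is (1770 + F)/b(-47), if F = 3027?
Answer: 123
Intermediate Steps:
(1770 + F)/b(-47) = (1770 + 3027)/(-8 - 1*(-47)) = 4797/(-8 + 47) = 4797/39 = 4797*(1/39) = 123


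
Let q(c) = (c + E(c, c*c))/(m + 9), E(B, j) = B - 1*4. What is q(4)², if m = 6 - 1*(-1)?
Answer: 1/16 ≈ 0.062500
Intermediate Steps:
E(B, j) = -4 + B (E(B, j) = B - 4 = -4 + B)
m = 7 (m = 6 + 1 = 7)
q(c) = -¼ + c/8 (q(c) = (c + (-4 + c))/(7 + 9) = (-4 + 2*c)/16 = (-4 + 2*c)*(1/16) = -¼ + c/8)
q(4)² = (-¼ + (⅛)*4)² = (-¼ + ½)² = (¼)² = 1/16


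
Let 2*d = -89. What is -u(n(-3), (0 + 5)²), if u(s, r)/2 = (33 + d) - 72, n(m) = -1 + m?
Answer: 167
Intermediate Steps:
d = -89/2 (d = (½)*(-89) = -89/2 ≈ -44.500)
u(s, r) = -167 (u(s, r) = 2*((33 - 89/2) - 72) = 2*(-23/2 - 72) = 2*(-167/2) = -167)
-u(n(-3), (0 + 5)²) = -1*(-167) = 167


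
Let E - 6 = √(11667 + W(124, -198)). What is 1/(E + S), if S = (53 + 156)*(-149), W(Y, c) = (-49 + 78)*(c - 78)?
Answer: -31135/969384562 - 3*√407/969384562 ≈ -3.2181e-5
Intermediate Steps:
W(Y, c) = -2262 + 29*c (W(Y, c) = 29*(-78 + c) = -2262 + 29*c)
S = -31141 (S = 209*(-149) = -31141)
E = 6 + 3*√407 (E = 6 + √(11667 + (-2262 + 29*(-198))) = 6 + √(11667 + (-2262 - 5742)) = 6 + √(11667 - 8004) = 6 + √3663 = 6 + 3*√407 ≈ 66.523)
1/(E + S) = 1/((6 + 3*√407) - 31141) = 1/(-31135 + 3*√407)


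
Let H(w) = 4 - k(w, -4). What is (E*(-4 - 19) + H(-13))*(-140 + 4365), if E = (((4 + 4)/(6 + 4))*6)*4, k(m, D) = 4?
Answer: -1865760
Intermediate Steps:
E = 96/5 (E = ((8/10)*6)*4 = ((8*(⅒))*6)*4 = ((⅘)*6)*4 = (24/5)*4 = 96/5 ≈ 19.200)
H(w) = 0 (H(w) = 4 - 1*4 = 4 - 4 = 0)
(E*(-4 - 19) + H(-13))*(-140 + 4365) = (96*(-4 - 19)/5 + 0)*(-140 + 4365) = ((96/5)*(-23) + 0)*4225 = (-2208/5 + 0)*4225 = -2208/5*4225 = -1865760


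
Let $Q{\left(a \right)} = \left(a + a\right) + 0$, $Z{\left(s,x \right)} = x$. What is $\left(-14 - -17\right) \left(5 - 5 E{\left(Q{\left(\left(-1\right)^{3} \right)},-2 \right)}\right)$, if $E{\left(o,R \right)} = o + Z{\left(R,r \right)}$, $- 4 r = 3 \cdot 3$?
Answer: $\frac{315}{4} \approx 78.75$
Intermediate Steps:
$r = - \frac{9}{4}$ ($r = - \frac{3 \cdot 3}{4} = \left(- \frac{1}{4}\right) 9 = - \frac{9}{4} \approx -2.25$)
$Q{\left(a \right)} = 2 a$ ($Q{\left(a \right)} = 2 a + 0 = 2 a$)
$E{\left(o,R \right)} = - \frac{9}{4} + o$ ($E{\left(o,R \right)} = o - \frac{9}{4} = - \frac{9}{4} + o$)
$\left(-14 - -17\right) \left(5 - 5 E{\left(Q{\left(\left(-1\right)^{3} \right)},-2 \right)}\right) = \left(-14 - -17\right) \left(5 - 5 \left(- \frac{9}{4} + 2 \left(-1\right)^{3}\right)\right) = \left(-14 + 17\right) \left(5 - 5 \left(- \frac{9}{4} + 2 \left(-1\right)\right)\right) = 3 \left(5 - 5 \left(- \frac{9}{4} - 2\right)\right) = 3 \left(5 - - \frac{85}{4}\right) = 3 \left(5 + \frac{85}{4}\right) = 3 \cdot \frac{105}{4} = \frac{315}{4}$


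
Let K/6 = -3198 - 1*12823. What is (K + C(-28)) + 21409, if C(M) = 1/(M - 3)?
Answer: -2316228/31 ≈ -74717.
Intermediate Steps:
C(M) = 1/(-3 + M)
K = -96126 (K = 6*(-3198 - 1*12823) = 6*(-3198 - 12823) = 6*(-16021) = -96126)
(K + C(-28)) + 21409 = (-96126 + 1/(-3 - 28)) + 21409 = (-96126 + 1/(-31)) + 21409 = (-96126 - 1/31) + 21409 = -2979907/31 + 21409 = -2316228/31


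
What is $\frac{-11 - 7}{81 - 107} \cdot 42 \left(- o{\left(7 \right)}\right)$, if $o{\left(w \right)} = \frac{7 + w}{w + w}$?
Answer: $- \frac{378}{13} \approx -29.077$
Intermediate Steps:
$o{\left(w \right)} = \frac{7 + w}{2 w}$
$\frac{-11 - 7}{81 - 107} \cdot 42 \left(- o{\left(7 \right)}\right) = \frac{-11 - 7}{81 - 107} \cdot 42 \left(- \frac{7 + 7}{2 \cdot 7}\right) = - \frac{18}{-26} \cdot 42 \left(- \frac{14}{2 \cdot 7}\right) = \left(-18\right) \left(- \frac{1}{26}\right) 42 \left(\left(-1\right) 1\right) = \frac{9}{13} \cdot 42 \left(-1\right) = \frac{378}{13} \left(-1\right) = - \frac{378}{13}$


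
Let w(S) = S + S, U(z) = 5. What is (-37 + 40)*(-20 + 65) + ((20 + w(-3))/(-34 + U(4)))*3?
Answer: 3873/29 ≈ 133.55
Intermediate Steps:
w(S) = 2*S
(-37 + 40)*(-20 + 65) + ((20 + w(-3))/(-34 + U(4)))*3 = (-37 + 40)*(-20 + 65) + ((20 + 2*(-3))/(-34 + 5))*3 = 3*45 + ((20 - 6)/(-29))*3 = 135 + (14*(-1/29))*3 = 135 - 14/29*3 = 135 - 42/29 = 3873/29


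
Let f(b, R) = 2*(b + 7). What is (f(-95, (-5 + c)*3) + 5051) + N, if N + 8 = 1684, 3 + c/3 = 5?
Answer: 6551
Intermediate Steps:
c = 6 (c = -9 + 3*5 = -9 + 15 = 6)
f(b, R) = 14 + 2*b (f(b, R) = 2*(7 + b) = 14 + 2*b)
N = 1676 (N = -8 + 1684 = 1676)
(f(-95, (-5 + c)*3) + 5051) + N = ((14 + 2*(-95)) + 5051) + 1676 = ((14 - 190) + 5051) + 1676 = (-176 + 5051) + 1676 = 4875 + 1676 = 6551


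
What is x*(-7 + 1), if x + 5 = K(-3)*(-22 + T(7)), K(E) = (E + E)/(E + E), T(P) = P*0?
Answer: 162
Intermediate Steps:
T(P) = 0
K(E) = 1 (K(E) = (2*E)/((2*E)) = (2*E)*(1/(2*E)) = 1)
x = -27 (x = -5 + 1*(-22 + 0) = -5 + 1*(-22) = -5 - 22 = -27)
x*(-7 + 1) = -27*(-7 + 1) = -27*(-6) = 162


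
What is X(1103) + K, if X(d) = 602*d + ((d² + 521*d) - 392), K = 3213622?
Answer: 5668508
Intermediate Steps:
X(d) = -392 + d² + 1123*d (X(d) = 602*d + (-392 + d² + 521*d) = -392 + d² + 1123*d)
X(1103) + K = (-392 + 1103² + 1123*1103) + 3213622 = (-392 + 1216609 + 1238669) + 3213622 = 2454886 + 3213622 = 5668508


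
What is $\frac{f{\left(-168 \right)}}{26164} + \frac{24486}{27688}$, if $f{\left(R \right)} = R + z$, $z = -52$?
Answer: $\frac{79320043}{90553604} \approx 0.87595$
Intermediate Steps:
$f{\left(R \right)} = -52 + R$ ($f{\left(R \right)} = R - 52 = -52 + R$)
$\frac{f{\left(-168 \right)}}{26164} + \frac{24486}{27688} = \frac{-52 - 168}{26164} + \frac{24486}{27688} = \left(-220\right) \frac{1}{26164} + 24486 \cdot \frac{1}{27688} = - \frac{55}{6541} + \frac{12243}{13844} = \frac{79320043}{90553604}$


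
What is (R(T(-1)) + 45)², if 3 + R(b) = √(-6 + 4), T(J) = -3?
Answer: (42 + I*√2)² ≈ 1762.0 + 118.79*I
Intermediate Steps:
R(b) = -3 + I*√2 (R(b) = -3 + √(-6 + 4) = -3 + √(-2) = -3 + I*√2)
(R(T(-1)) + 45)² = ((-3 + I*√2) + 45)² = (42 + I*√2)²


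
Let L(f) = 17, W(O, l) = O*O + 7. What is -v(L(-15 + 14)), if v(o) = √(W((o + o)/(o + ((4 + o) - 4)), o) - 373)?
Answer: -I*√365 ≈ -19.105*I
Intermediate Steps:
W(O, l) = 7 + O² (W(O, l) = O² + 7 = 7 + O²)
v(o) = I*√365 (v(o) = √((7 + ((o + o)/(o + ((4 + o) - 4)))²) - 373) = √((7 + ((2*o)/(o + o))²) - 373) = √((7 + ((2*o)/((2*o)))²) - 373) = √((7 + ((2*o)*(1/(2*o)))²) - 373) = √((7 + 1²) - 373) = √((7 + 1) - 373) = √(8 - 373) = √(-365) = I*√365)
-v(L(-15 + 14)) = -I*√365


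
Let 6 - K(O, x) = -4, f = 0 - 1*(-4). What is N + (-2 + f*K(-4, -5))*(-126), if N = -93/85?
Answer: -407073/85 ≈ -4789.1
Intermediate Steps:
f = 4 (f = 0 + 4 = 4)
K(O, x) = 10 (K(O, x) = 6 - 1*(-4) = 6 + 4 = 10)
N = -93/85 (N = -93*1/85 = -93/85 ≈ -1.0941)
N + (-2 + f*K(-4, -5))*(-126) = -93/85 + (-2 + 4*10)*(-126) = -93/85 + (-2 + 40)*(-126) = -93/85 + 38*(-126) = -93/85 - 4788 = -407073/85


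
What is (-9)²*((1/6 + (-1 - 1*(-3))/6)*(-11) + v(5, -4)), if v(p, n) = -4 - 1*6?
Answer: -2511/2 ≈ -1255.5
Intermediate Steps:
v(p, n) = -10 (v(p, n) = -4 - 6 = -10)
(-9)²*((1/6 + (-1 - 1*(-3))/6)*(-11) + v(5, -4)) = (-9)²*((1/6 + (-1 - 1*(-3))/6)*(-11) - 10) = 81*((1*(⅙) + (-1 + 3)*(⅙))*(-11) - 10) = 81*((⅙ + 2*(⅙))*(-11) - 10) = 81*((⅙ + ⅓)*(-11) - 10) = 81*((½)*(-11) - 10) = 81*(-11/2 - 10) = 81*(-31/2) = -2511/2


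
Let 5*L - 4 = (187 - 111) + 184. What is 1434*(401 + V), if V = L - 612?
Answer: -1134294/5 ≈ -2.2686e+5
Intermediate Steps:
L = 264/5 (L = ⅘ + ((187 - 111) + 184)/5 = ⅘ + (76 + 184)/5 = ⅘ + (⅕)*260 = ⅘ + 52 = 264/5 ≈ 52.800)
V = -2796/5 (V = 264/5 - 612 = -2796/5 ≈ -559.20)
1434*(401 + V) = 1434*(401 - 2796/5) = 1434*(-791/5) = -1134294/5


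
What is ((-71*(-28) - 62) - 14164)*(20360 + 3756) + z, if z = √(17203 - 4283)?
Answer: -295131608 + 2*√3230 ≈ -2.9513e+8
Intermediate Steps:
z = 2*√3230 (z = √12920 = 2*√3230 ≈ 113.67)
((-71*(-28) - 62) - 14164)*(20360 + 3756) + z = ((-71*(-28) - 62) - 14164)*(20360 + 3756) + 2*√3230 = ((1988 - 62) - 14164)*24116 + 2*√3230 = (1926 - 14164)*24116 + 2*√3230 = -12238*24116 + 2*√3230 = -295131608 + 2*√3230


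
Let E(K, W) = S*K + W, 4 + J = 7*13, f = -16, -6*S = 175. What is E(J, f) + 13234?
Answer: 21361/2 ≈ 10681.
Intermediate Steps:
S = -175/6 (S = -⅙*175 = -175/6 ≈ -29.167)
J = 87 (J = -4 + 7*13 = -4 + 91 = 87)
E(K, W) = W - 175*K/6 (E(K, W) = -175*K/6 + W = W - 175*K/6)
E(J, f) + 13234 = (-16 - 175/6*87) + 13234 = (-16 - 5075/2) + 13234 = -5107/2 + 13234 = 21361/2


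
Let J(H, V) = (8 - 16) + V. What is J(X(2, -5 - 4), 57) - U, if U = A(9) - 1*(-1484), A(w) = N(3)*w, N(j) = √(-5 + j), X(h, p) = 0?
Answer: -1435 - 9*I*√2 ≈ -1435.0 - 12.728*I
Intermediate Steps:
A(w) = I*w*√2 (A(w) = √(-5 + 3)*w = √(-2)*w = (I*√2)*w = I*w*√2)
J(H, V) = -8 + V
U = 1484 + 9*I*√2 (U = I*9*√2 - 1*(-1484) = 9*I*√2 + 1484 = 1484 + 9*I*√2 ≈ 1484.0 + 12.728*I)
J(X(2, -5 - 4), 57) - U = (-8 + 57) - (1484 + 9*I*√2) = 49 + (-1484 - 9*I*√2) = -1435 - 9*I*√2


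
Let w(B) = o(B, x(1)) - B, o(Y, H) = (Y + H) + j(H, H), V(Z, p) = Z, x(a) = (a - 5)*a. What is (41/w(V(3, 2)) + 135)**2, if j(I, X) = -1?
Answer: 401956/25 ≈ 16078.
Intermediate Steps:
x(a) = a*(-5 + a) (x(a) = (-5 + a)*a = a*(-5 + a))
o(Y, H) = -1 + H + Y (o(Y, H) = (Y + H) - 1 = (H + Y) - 1 = -1 + H + Y)
w(B) = -5 (w(B) = (-1 + 1*(-5 + 1) + B) - B = (-1 + 1*(-4) + B) - B = (-1 - 4 + B) - B = (-5 + B) - B = -5)
(41/w(V(3, 2)) + 135)**2 = (41/(-5) + 135)**2 = (41*(-1/5) + 135)**2 = (-41/5 + 135)**2 = (634/5)**2 = 401956/25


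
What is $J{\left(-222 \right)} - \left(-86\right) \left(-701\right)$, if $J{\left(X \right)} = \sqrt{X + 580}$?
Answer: $-60286 + \sqrt{358} \approx -60267.0$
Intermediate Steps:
$J{\left(X \right)} = \sqrt{580 + X}$
$J{\left(-222 \right)} - \left(-86\right) \left(-701\right) = \sqrt{580 - 222} - \left(-86\right) \left(-701\right) = \sqrt{358} - 60286 = -60286 + \sqrt{358}$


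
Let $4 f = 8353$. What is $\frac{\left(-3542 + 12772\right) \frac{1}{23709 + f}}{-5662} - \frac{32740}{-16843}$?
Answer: $\frac{9563961729880}{4920312897737} \approx 1.9438$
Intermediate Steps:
$f = \frac{8353}{4}$ ($f = \frac{1}{4} \cdot 8353 = \frac{8353}{4} \approx 2088.3$)
$\frac{\left(-3542 + 12772\right) \frac{1}{23709 + f}}{-5662} - \frac{32740}{-16843} = \frac{\left(-3542 + 12772\right) \frac{1}{23709 + \frac{8353}{4}}}{-5662} - \frac{32740}{-16843} = \frac{9230}{\frac{103189}{4}} \left(- \frac{1}{5662}\right) - - \frac{32740}{16843} = 9230 \cdot \frac{4}{103189} \left(- \frac{1}{5662}\right) + \frac{32740}{16843} = \frac{36920}{103189} \left(- \frac{1}{5662}\right) + \frac{32740}{16843} = - \frac{18460}{292128059} + \frac{32740}{16843} = \frac{9563961729880}{4920312897737}$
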